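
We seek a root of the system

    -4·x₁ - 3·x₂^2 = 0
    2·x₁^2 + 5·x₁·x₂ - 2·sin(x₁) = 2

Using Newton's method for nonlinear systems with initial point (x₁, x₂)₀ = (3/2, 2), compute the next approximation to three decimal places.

(1.181, 0.606)

At (3/2, 2): F = (-18.000, 15.50501).
Jacobian J = [[-4, -6·x₂], [4·x₁ + 5·x₂ - 2·cos(x₁), 5·x₁]].
At the point, J = [[-4.000, -12.000], [15.85853, 7.500]] (det J = 160.30231).
Solving J·Δ = −F gives Δ = (-0.319, -1.394).
Then the next iterate is (x₁, x₂)₁ = (1.181, 0.606).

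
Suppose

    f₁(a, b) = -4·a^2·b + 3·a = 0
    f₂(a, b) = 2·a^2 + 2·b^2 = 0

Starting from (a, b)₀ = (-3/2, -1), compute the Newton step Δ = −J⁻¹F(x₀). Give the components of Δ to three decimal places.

(2.250, -1.750)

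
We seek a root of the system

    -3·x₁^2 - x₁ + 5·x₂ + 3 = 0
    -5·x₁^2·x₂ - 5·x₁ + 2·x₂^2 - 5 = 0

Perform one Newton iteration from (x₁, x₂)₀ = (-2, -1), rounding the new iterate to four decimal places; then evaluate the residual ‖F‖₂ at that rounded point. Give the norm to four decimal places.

6.7729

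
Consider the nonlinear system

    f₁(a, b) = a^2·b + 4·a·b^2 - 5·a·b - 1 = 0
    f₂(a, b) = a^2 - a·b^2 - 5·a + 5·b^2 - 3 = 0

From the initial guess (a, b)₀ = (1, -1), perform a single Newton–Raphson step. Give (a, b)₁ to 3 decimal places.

(0.115, -0.933)

At (1, -1): F = (7.000, -3.000).
Jacobian J = [[2·a·b + 4·b^2 - 5·b, a^2 + 8·a·b - 5·a], [2·a - b^2 - 5, -2·a·b + 10·b]].
At the point, J = [[7.000, -12.000], [-4.000, -8.000]] (det J = -104.000).
Solving J·Δ = −F gives Δ = (-0.885, 0.067).
Then the next iterate is (a, b)₁ = (0.115, -0.933).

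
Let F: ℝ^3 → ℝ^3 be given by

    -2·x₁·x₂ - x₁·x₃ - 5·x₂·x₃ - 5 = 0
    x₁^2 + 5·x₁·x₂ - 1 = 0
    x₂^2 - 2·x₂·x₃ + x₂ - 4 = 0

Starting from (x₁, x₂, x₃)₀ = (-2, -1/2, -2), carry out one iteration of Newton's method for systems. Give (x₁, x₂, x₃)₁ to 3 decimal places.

(-3.594, 1.336, -3.094)

At (-2, -1/2, -2): F = (-16.000, 8.000, -6.250).
Jacobian J = [[-2·x₂ - x₃, -2·x₁ - 5·x₃, -x₁ - 5·x₂], [2·x₁ + 5·x₂, 5·x₁, 0], [0, 2·x₂ - 2·x₃ + 1, -2·x₂]].
At the point, J = [[3.000, 14.000, 4.500], [-6.500, -10.000, 0.000], [0.000, 4.000, 1.000]] (det J = -56.000).
Solving J·Δ = −F gives Δ = (-1.594, 1.836, -1.094).
Then the next iterate is (x₁, x₂, x₃)₁ = (-3.594, 1.336, -3.094).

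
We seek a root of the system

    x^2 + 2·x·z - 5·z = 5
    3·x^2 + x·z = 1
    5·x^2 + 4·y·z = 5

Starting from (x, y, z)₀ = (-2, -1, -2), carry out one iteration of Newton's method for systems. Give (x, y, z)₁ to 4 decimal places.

(-1.0818, -0.9568, -0.9273)

At (-2, -1, -2): F = (17.0000, 15.0000, 23.0000).
Jacobian J = [[2·x + 2·z, 0, 2·x - 5], [6·x + z, 0, x], [10·x, 4·z, 4·y]].
At the point, J = [[-8.0000, 0.0000, -9.0000], [-14.0000, 0.0000, -2.0000], [-20.0000, -8.0000, -4.0000]] (det J = -880.0000).
Solving J·Δ = −F gives Δ = (0.9182, 0.0432, 1.0727).
Then the next iterate is (x, y, z)₁ = (-1.0818, -0.9568, -0.9273).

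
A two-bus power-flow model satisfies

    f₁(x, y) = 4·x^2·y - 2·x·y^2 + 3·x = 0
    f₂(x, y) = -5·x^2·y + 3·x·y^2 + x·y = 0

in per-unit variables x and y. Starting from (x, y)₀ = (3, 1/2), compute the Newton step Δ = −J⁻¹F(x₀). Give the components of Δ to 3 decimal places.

At (3, 1/2): F = (25.500, -18.750).
Jacobian J = [[8·x·y - 2·y^2 + 3, 4·x^2 - 4·x·y], [-10·x·y + 3·y^2 + y, -5·x^2 + 6·x·y + x]].
At the point, J = [[14.500, 30.000], [-13.750, -33.000]] (det J = -66.000).
Solving J·Δ = −F gives Δ = (-4.227, 1.193).

(-4.227, 1.193)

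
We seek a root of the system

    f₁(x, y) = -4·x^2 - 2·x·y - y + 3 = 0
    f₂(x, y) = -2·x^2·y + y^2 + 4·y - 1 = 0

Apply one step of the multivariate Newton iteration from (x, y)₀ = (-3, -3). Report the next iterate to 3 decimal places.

(-1.310, -3.543)

At (-3, -3): F = (-48.000, 50.000).
Jacobian J = [[-8·x - 2·y, -2·x - 1], [-4·x·y, -2·x^2 + 2·y + 4]].
At the point, J = [[30.000, 5.000], [-36.000, -20.000]] (det J = -420.000).
Solving J·Δ = −F gives Δ = (1.690, -0.543).
Then the next iterate is (x, y)₁ = (-1.310, -3.543).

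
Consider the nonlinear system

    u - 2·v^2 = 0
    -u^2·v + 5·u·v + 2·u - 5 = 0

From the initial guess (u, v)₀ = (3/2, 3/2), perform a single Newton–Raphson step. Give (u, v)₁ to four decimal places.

At (3/2, 3/2): F = (-3.0000, 5.8750).
Jacobian J = [[1, -4·v], [-2·u·v + 5·v + 2, -u^2 + 5·u]].
At the point, J = [[1.0000, -6.0000], [5.0000, 5.2500]] (det J = 35.2500).
Solving J·Δ = −F gives Δ = (-0.5532, -0.5922).
Then the next iterate is (u, v)₁ = (0.9468, 0.9078).

(0.9468, 0.9078)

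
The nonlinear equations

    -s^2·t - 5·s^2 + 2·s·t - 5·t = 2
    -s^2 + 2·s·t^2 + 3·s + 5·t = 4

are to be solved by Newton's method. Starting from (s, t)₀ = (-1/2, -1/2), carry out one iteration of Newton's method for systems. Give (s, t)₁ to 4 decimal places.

At (-1/2, -1/2): F = (-0.1250, -8.5000).
Jacobian J = [[-2·s·t - 10·s + 2·t, -s^2 + 2·s - 5], [-2·s + 2·t^2 + 3, 4·s·t + 5]].
At the point, J = [[3.5000, -6.2500], [4.5000, 6.0000]] (det J = 49.1250).
Solving J·Δ = −F gives Δ = (1.0967, 0.5941).
Then the next iterate is (s, t)₁ = (0.5967, 0.0941).

(0.5967, 0.0941)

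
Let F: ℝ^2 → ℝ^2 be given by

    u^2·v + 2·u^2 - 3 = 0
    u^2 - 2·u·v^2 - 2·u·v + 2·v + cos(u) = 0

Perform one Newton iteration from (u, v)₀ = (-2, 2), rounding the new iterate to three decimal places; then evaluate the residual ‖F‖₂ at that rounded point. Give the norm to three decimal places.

At (-2, 2): F = (13.000, 31.58385).
Jacobian J = [[2·u·v + 4·u, u^2], [2·u - 2·v^2 - 2·v - sin(u), -4·u·v - 2·u + 2]].
At the point, J = [[-16.000, 4.000], [-15.09070, 22.000]] (det J = -291.63719).
Solving J·Δ = −F gives Δ = (0.547, -1.060).
Then the next iterate is (u, v)₁ = (-1.453, 0.940).
Re-evaluating at (-1.453, 0.940): F = (3.20695, 9.40811), so ‖F‖₂ = 9.940.

9.940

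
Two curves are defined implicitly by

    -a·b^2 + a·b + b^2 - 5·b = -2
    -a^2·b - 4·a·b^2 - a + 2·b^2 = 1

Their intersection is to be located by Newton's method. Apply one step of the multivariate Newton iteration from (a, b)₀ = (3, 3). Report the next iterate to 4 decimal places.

(2.5056, 1.6404)

At (3, 3): F = (-22.0000, -121.0000).
Jacobian J = [[-b^2 + b, -2·a·b + a + 2·b - 5], [-2·a·b - 4·b^2 - 1, -a^2 - 8·a·b + 4·b]].
At the point, J = [[-6.0000, -14.0000], [-55.0000, -69.0000]] (det J = -356.0000).
Solving J·Δ = −F gives Δ = (-0.4944, -1.3596).
Then the next iterate is (a, b)₁ = (2.5056, 1.6404).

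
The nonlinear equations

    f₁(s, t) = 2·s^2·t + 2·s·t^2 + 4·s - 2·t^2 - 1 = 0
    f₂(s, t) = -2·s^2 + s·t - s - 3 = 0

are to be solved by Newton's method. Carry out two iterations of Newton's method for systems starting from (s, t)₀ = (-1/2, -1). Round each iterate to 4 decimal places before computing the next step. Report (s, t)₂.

At (-1/2, -1): F = (-6.5000, -2.5000).
Jacobian J = [[4·s·t + 2·t^2 + 4, 2·s^2 + 4·s·t - 4·t], [-4·s + t - 1, s]].
At the point, J = [[8.0000, 6.5000], [0.0000, -0.5000]] (det J = -4.0000).
Solving J·Δ = −F gives Δ = (4.8750, -5.0000).
Then the next iterate is (s, t)₁ = (4.3750, -6.0000).
Round to (4.3750, -6.0000) and repeat: F = (29.8125, -71.906250), J = [[-29.0000, -42.718750], [-24.5000, 4.3750]].
Δ = (-2.5065, 2.3994), so (s, t)₂ = (1.8685, -3.6006).

(1.8685, -3.6006)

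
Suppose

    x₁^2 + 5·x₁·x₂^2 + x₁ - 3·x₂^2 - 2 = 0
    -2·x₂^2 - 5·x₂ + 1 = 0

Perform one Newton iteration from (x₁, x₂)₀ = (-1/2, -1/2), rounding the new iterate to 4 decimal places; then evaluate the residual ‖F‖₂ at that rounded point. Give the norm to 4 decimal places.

At (-1/2, -1/2): F = (-3.6250, 3.0000).
Jacobian J = [[2·x₁ + 5·x₂^2 + 1, 10·x₁·x₂ - 6·x₂], [0, -4·x₂ - 5]].
At the point, J = [[1.2500, 5.5000], [0.0000, -3.0000]] (det J = -3.7500).
Solving J·Δ = −F gives Δ = (-1.5000, 1.0000).
Then the next iterate is (x₁, x₂)₁ = (-2.0000, 0.5000).
Re-evaluating at (-2.0000, 0.5000): F = (-3.2500, -2.0000), so ‖F‖₂ = 3.8161.

3.8161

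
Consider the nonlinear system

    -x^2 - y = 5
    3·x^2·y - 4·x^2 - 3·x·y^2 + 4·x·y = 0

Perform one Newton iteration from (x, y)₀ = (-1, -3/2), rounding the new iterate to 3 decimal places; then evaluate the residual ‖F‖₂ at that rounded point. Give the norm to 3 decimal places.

At (-1, -3/2): F = (-4.500, 4.250).
Jacobian J = [[-2·x, -1], [6·x·y - 8·x - 3·y^2 + 4·y, 3·x^2 - 6·x·y + 4·x]].
At the point, J = [[2.000, -1.000], [4.250, -10.000]] (det J = -15.750).
Solving J·Δ = −F gives Δ = (3.127, 1.754).
Then the next iterate is (x, y)₁ = (2.127, 0.254).
Re-evaluating at (2.127, 0.254): F = (-9.77813, -12.89977), so ‖F‖₂ = 16.187.

16.187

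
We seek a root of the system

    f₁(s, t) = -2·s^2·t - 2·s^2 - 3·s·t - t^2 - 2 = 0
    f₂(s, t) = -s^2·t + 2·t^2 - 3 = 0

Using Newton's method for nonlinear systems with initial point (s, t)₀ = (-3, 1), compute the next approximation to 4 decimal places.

(-1.9744, 0.2308)

At (-3, 1): F = (-30.0000, -10.0000).
Jacobian J = [[-4·s·t - 4·s - 3·t, -2·s^2 - 3·s - 2·t], [-2·s·t, -s^2 + 4·t]].
At the point, J = [[21.0000, -11.0000], [6.0000, -5.0000]] (det J = -39.0000).
Solving J·Δ = −F gives Δ = (1.0256, -0.7692).
Then the next iterate is (s, t)₁ = (-1.9744, 0.2308).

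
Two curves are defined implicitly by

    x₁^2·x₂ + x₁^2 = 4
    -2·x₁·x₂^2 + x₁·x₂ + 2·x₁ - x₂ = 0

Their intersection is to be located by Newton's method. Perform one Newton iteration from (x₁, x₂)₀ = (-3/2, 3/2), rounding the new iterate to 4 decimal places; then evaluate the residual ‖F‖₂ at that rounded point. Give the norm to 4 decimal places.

0.1128

At (-3/2, 3/2): F = (1.6250, 0.0000).
Jacobian J = [[2·x₁·x₂ + 2·x₁, x₁^2], [-2·x₂^2 + x₂ + 2, -4·x₁·x₂ + x₁ - 1]].
At the point, J = [[-7.5000, 2.2500], [-1.0000, 6.5000]] (det J = -46.5000).
Solving J·Δ = −F gives Δ = (0.2272, 0.0349).
Then the next iterate is (x₁, x₂)₁ = (-1.2728, 1.5349).
Re-evaluating at (-1.2728, 1.5349): F = (0.106588, -0.036896), so ‖F‖₂ = 0.1128.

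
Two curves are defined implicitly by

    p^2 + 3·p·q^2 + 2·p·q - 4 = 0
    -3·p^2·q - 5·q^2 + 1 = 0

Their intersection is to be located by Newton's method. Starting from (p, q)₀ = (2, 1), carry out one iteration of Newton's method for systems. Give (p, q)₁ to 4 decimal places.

At (2, 1): F = (10.0000, -16.0000).
Jacobian J = [[2·p + 3·q^2 + 2·q, 6·p·q + 2·p], [-6·p·q, -3·p^2 - 10·q]].
At the point, J = [[9.0000, 16.0000], [-12.0000, -22.0000]] (det J = -6.0000).
Solving J·Δ = −F gives Δ = (6.0000, -4.0000).
Then the next iterate is (p, q)₁ = (8.0000, -3.0000).

(8.0000, -3.0000)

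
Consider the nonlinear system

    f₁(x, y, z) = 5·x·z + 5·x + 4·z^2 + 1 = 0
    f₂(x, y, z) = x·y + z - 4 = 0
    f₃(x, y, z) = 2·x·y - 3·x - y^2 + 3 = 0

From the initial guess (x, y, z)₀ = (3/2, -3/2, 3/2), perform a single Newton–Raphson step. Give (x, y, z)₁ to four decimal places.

(-4.9925, -6.6175, 4.1875)

At (3/2, -3/2, 3/2): F = (28.7500, -4.7500, -8.2500).
Jacobian J = [[5·z + 5, 0, 5·x + 8·z], [y, x, 1], [2·y - 3, 2·x - 2·y, 0]].
At the point, J = [[12.5000, 0.0000, 19.5000], [-1.5000, 1.5000, 1.0000], [-6.0000, 6.0000, 0.0000]] (det J = -75.0000).
Solving J·Δ = −F gives Δ = (-6.4925, -5.1175, 2.6875).
Then the next iterate is (x, y, z)₁ = (-4.9925, -6.6175, 4.1875).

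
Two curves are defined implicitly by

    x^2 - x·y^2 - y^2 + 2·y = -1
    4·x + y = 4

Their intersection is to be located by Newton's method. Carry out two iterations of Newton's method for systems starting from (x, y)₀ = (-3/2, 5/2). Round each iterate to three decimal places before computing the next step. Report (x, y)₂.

(0.601, 1.596)

At (-3/2, 5/2): F = (11.375, -7.500).
Jacobian J = [[2·x - y^2, -2·x·y - 2·y + 2], [4, 1]].
At the point, J = [[-9.250, 4.500], [4.000, 1.000]] (det J = -27.250).
Solving J·Δ = −F gives Δ = (1.656, 0.876).
Then the next iterate is (x, y)₁ = (0.156, 3.376).
Round to (0.156, 3.376) and repeat: F = (-5.39903, 0.000), J = [[-11.08538, -5.80531], [4.000, 1.000]].
Δ = (0.445, -1.780), so (x, y)₂ = (0.601, 1.596).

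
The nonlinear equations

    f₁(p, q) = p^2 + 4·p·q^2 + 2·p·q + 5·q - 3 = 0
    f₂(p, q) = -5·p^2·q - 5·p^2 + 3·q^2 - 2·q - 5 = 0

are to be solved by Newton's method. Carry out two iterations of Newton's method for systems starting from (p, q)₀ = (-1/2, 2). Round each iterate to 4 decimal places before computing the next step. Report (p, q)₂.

(-0.3644, 1.8876)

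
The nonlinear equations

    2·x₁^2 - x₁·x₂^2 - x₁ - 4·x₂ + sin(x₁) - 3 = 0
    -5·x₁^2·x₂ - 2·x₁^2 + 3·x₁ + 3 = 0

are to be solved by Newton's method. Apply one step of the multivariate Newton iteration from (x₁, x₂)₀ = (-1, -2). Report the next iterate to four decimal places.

At (-1, -2): F = (11.158529, 8.0000).
Jacobian J = [[4·x₁ - x₂^2 + cos(x₁) - 1, -2·x₁·x₂ - 4], [-10·x₁·x₂ - 4·x₁ + 3, -5·x₁^2]].
At the point, J = [[-8.459698, -8.0000], [-13.0000, -5.0000]] (det J = -61.701512).
Solving J·Δ = −F gives Δ = (0.1330, 1.2542).
Then the next iterate is (x₁, x₂)₁ = (-0.8670, -0.7458).

(-0.8670, -0.7458)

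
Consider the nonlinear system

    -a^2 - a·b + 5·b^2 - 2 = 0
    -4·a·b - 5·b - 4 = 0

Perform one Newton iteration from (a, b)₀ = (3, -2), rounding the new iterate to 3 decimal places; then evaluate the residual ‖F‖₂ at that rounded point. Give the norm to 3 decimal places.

At (3, -2): F = (15.000, 30.000).
Jacobian J = [[-2·a - b, -a + 10·b], [-4·b, -4·a - 5]].
At the point, J = [[-4.000, -23.000], [8.000, -17.000]] (det J = 252.000).
Solving J·Δ = −F gives Δ = (-1.726, 0.952).
Then the next iterate is (a, b)₁ = (1.274, -1.048).
Re-evaluating at (1.274, -1.048): F = (3.20360, 6.58061), so ‖F‖₂ = 7.319.

7.319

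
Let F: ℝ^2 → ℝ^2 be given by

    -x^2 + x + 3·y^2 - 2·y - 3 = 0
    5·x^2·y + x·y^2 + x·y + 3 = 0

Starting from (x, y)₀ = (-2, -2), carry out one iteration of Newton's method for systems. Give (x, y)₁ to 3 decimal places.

At (-2, -2): F = (7.000, -41.000).
Jacobian J = [[-2·x + 1, 6·y - 2], [10·x·y + y^2 + y, 5·x^2 + 2·x·y + x]].
At the point, J = [[5.000, -14.000], [42.000, 26.000]] (det J = 718.000).
Solving J·Δ = −F gives Δ = (0.546, 0.695).
Then the next iterate is (x, y)₁ = (-1.454, -1.305).

(-1.454, -1.305)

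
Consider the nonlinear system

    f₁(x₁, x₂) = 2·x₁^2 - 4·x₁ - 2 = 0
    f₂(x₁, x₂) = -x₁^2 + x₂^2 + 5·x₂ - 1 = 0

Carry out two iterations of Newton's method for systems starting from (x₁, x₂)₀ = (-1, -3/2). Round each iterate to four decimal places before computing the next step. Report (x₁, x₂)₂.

(-0.4167, 0.4615)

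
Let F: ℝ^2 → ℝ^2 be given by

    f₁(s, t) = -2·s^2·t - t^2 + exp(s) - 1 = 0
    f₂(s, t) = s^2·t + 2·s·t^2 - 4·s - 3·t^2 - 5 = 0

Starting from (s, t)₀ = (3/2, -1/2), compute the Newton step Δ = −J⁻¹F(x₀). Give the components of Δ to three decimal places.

(-45.187, -95.027)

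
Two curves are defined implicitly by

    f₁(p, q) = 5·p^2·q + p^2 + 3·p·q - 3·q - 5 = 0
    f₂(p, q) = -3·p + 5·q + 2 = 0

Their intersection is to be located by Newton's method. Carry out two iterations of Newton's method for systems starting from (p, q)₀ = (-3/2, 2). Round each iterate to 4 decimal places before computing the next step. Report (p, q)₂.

(-1.2346, -1.1408)

At (-3/2, 2): F = (4.7500, 16.5000).
Jacobian J = [[10·p·q + 2·p + 3·q, 5·p^2 + 3·p - 3], [-3, 5]].
At the point, J = [[-27.0000, 3.7500], [-3.0000, 5.0000]] (det J = -123.7500).
Solving J·Δ = −F gives Δ = (-0.3081, -3.4848).
Then the next iterate is (p, q)₁ = (-1.8081, -1.4848).
Round to (-1.8081, -1.4848) and repeat: F = (-13.493105, 0.0003), J = [[18.776069, 7.921828], [-3.0000, 5.0000]].
Δ = (0.5735, 0.3440), so (p, q)₂ = (-1.2346, -1.1408).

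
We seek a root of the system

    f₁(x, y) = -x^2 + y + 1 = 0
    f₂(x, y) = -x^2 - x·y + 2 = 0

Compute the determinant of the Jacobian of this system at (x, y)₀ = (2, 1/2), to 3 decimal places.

12.500

J = [[-2·x, 1], [-2·x - y, -x]].
At the point, J = [[-4.000, 1.000], [-4.500, -2.000]].
det J = 12.500.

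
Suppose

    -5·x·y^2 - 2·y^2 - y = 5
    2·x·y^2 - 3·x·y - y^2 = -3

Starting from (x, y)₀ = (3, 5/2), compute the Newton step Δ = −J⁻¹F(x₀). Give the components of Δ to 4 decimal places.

(-11.5643, 2.8795)

At (3, 5/2): F = (-113.7500, 11.7500).
Jacobian J = [[-5·y^2, -10·x·y - 4·y - 1], [2·y^2 - 3·y, 4·x·y - 3·x - 2·y]].
At the point, J = [[-31.2500, -86.0000], [5.0000, 16.0000]] (det J = -70.0000).
Solving J·Δ = −F gives Δ = (-11.5643, 2.8795).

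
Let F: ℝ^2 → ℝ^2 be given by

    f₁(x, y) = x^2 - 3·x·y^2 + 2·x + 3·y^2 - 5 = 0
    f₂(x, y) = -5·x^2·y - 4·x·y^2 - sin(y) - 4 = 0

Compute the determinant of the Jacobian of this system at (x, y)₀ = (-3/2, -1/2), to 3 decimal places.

J = [[2·x - 3·y^2 + 2, -6·x·y + 6·y], [-10·x·y - 4·y^2, -5·x^2 - 8·x·y - cos(y)]].
At the point, J = [[-1.750, -7.500], [-8.500, -18.12758]].
det J = -32.027.

-32.027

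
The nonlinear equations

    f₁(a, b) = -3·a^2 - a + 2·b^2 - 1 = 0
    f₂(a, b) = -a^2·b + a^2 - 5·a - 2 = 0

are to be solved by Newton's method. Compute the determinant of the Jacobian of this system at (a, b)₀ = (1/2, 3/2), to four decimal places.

34.0000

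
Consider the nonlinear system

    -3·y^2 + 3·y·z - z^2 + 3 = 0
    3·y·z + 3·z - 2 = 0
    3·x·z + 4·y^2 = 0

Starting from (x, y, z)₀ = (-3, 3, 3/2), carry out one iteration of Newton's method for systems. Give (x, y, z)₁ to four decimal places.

At (-3, 3, 3/2): F = (-12.7500, 16.0000, 22.5000).
Jacobian J = [[0, -6·y + 3·z, 3·y - 2·z], [0, 3·z, 3·y + 3], [3·z, 8·y, 3·x]].
At the point, J = [[0.0000, -13.5000, 6.0000], [0.0000, 4.5000, 12.0000], [4.5000, 24.0000, -9.0000]] (det J = -850.5000).
Solving J·Δ = −F gives Δ = (0.3479, -1.3175, -0.8393).
Then the next iterate is (x, y, z)₁ = (-2.6521, 1.6825, 0.6607).

(-2.6521, 1.6825, 0.6607)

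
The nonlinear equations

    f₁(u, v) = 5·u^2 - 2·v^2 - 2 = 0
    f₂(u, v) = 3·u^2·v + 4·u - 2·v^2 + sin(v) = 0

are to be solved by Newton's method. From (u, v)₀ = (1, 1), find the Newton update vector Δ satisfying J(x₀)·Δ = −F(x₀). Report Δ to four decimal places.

At (1, 1): F = (1.0000, 5.841471).
Jacobian J = [[10·u, -4·v], [6·u·v + 4, 3·u^2 - 4·v + cos(v)]].
At the point, J = [[10.0000, -4.0000], [10.0000, -0.459698]] (det J = 35.403023).
Solving J·Δ = −F gives Δ = (-0.6470, -1.3675).

(-0.6470, -1.3675)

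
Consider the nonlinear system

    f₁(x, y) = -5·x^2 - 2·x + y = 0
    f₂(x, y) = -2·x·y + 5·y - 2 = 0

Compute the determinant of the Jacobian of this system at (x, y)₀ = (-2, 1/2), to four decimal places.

J = [[-10·x - 2, 1], [-2·y, -2·x + 5]].
At the point, J = [[18.0000, 1.0000], [-1.0000, 9.0000]].
det J = 163.0000.

163.0000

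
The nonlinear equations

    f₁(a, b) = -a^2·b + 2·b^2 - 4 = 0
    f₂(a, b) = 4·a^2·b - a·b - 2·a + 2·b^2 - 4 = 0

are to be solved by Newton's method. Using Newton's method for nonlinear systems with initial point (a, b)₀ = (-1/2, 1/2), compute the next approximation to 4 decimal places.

(0.5000, 2.2857)

At (-1/2, 1/2): F = (-3.6250, -1.7500).
Jacobian J = [[-2·a·b, -a^2 + 4·b], [8·a·b - b - 2, 4·a^2 - a + 4·b]].
At the point, J = [[0.5000, 1.7500], [-4.5000, 3.5000]] (det J = 9.6250).
Solving J·Δ = −F gives Δ = (1.0000, 1.7857).
Then the next iterate is (a, b)₁ = (0.5000, 2.2857).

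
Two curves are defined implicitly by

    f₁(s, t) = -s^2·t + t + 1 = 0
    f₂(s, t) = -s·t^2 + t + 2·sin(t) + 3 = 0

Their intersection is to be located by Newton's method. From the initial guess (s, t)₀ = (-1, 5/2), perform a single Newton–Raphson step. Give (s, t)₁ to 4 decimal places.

At (-1, 5/2): F = (1.0000, 12.946944).
Jacobian J = [[-2·s·t, -s^2 + 1], [-t^2, -2·s·t + 2·cos(t) + 1]].
At the point, J = [[5.0000, 0.0000], [-6.2500, 4.397713]] (det J = 21.988564).
Solving J·Δ = −F gives Δ = (-0.2000, -3.2283).
Then the next iterate is (s, t)₁ = (-1.2000, -0.7283).

(-1.2000, -0.7283)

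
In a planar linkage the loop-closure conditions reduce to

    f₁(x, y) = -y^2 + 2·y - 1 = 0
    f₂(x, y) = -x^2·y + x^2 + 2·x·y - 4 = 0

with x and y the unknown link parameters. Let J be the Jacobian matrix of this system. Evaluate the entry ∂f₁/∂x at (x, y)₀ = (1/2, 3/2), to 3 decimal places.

0.000

∂f₁/∂x = 0.
At (1/2, 3/2) this is 0.000.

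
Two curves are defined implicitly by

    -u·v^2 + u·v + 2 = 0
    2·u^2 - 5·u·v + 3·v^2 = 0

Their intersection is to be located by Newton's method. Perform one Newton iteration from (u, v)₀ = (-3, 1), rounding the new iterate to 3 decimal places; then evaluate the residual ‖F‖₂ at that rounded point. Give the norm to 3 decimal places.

9.139

At (-3, 1): F = (2.000, 36.000).
Jacobian J = [[-v^2 + v, -2·u·v + u], [4·u - 5·v, -5·u + 6·v]].
At the point, J = [[0.000, 3.000], [-17.000, 21.000]] (det J = 51.000).
Solving J·Δ = −F gives Δ = (1.294, -0.667).
Then the next iterate is (u, v)₁ = (-1.706, 0.333).
Re-evaluating at (-1.706, 0.333): F = (1.62108, 8.99403), so ‖F‖₂ = 9.139.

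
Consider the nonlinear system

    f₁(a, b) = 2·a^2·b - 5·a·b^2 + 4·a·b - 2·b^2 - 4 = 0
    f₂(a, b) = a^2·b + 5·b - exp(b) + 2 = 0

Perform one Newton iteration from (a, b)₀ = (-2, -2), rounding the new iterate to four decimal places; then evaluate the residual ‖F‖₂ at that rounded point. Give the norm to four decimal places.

At (-2, -2): F = (28.0000, -16.135335).
Jacobian J = [[4·a·b - 5·b^2 + 4·b, 2·a^2 - 10·a·b + 4·a - 4·b], [2·a·b, a^2 - exp(b) + 5]].
At the point, J = [[-12.0000, -32.0000], [8.0000, 8.864665]] (det J = 149.624023).
Solving J·Δ = −F gives Δ = (1.7920, 0.2030).
Then the next iterate is (a, b)₁ = (-0.2080, -1.7970).
Re-evaluating at (-0.2080, -1.7970): F = (-5.760427, -7.228541), so ‖F‖₂ = 9.2431.

9.2431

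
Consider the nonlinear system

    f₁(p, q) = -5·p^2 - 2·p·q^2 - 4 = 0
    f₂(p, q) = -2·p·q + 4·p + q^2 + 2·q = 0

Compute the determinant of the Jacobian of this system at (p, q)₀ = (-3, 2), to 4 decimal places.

264.0000

J = [[-10·p - 2·q^2, -4·p·q], [-2·q + 4, -2·p + 2·q + 2]].
At the point, J = [[22.0000, 24.0000], [0.0000, 12.0000]].
det J = 264.0000.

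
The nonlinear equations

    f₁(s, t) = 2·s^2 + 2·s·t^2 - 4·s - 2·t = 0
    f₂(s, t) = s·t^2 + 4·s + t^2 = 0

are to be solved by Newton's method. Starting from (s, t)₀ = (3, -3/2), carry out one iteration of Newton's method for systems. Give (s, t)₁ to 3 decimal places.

(9.000, 3.375)

At (3, -3/2): F = (22.500, 21.000).
Jacobian J = [[4·s + 2·t^2 - 4, 4·s·t - 2], [t^2 + 4, 2·s·t + 2·t]].
At the point, J = [[12.500, -20.000], [6.250, -12.000]] (det J = -25.000).
Solving J·Δ = −F gives Δ = (6.000, 4.875).
Then the next iterate is (s, t)₁ = (9.000, 3.375).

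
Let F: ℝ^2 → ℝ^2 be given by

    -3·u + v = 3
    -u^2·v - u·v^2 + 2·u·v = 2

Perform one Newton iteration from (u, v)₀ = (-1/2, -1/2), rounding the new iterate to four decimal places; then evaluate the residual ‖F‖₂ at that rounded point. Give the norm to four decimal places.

At (-1/2, -1/2): F = (-2.0000, -1.2500).
Jacobian J = [[-3, 1], [-2·u·v - v^2 + 2·v, -u^2 - 2·u·v + 2·u]].
At the point, J = [[-3.0000, 1.0000], [-1.7500, -1.7500]] (det J = 7.0000).
Solving J·Δ = −F gives Δ = (-0.6786, -0.0357).
Then the next iterate is (u, v)₁ = (-1.1786, -0.5357).
Re-evaluating at (-1.1786, -0.5357): F = (0.0001, 0.345120), so ‖F‖₂ = 0.3451.

0.3451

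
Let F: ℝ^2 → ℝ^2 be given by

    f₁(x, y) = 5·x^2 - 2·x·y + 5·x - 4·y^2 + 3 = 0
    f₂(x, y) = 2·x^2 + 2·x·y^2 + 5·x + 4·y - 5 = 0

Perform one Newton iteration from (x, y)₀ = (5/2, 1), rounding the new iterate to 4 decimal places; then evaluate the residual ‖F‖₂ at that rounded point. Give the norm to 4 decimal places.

11.5599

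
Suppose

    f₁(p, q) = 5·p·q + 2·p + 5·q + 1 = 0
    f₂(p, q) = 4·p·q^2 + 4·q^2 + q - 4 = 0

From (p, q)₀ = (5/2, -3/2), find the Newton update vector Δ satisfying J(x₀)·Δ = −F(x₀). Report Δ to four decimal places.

At (5/2, -3/2): F = (-20.2500, 26.0000).
Jacobian J = [[5·q + 2, 5·p + 5], [4·q^2, 8·p·q + 8·q + 1]].
At the point, J = [[-5.5000, 17.5000], [9.0000, -41.0000]] (det J = 68.0000).
Solving J·Δ = −F gives Δ = (-5.5184, -0.5772).

(-5.5184, -0.5772)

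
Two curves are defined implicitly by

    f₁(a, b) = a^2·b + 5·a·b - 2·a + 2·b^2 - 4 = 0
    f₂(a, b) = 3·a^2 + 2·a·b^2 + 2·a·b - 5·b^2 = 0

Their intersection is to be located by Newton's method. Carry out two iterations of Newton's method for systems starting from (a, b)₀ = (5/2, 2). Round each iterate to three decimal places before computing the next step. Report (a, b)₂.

(0.987, 0.986)

At (5/2, 2): F = (36.500, 28.750).
Jacobian J = [[2·a·b + 5·b - 2, a^2 + 5·a + 4·b], [6·a + 2·b^2 + 2·b, 4·a·b + 2·a - 10·b]].
At the point, J = [[18.000, 26.750], [27.000, 5.000]] (det J = -632.250).
Solving J·Δ = −F gives Δ = (-0.928, -0.740).
Then the next iterate is (a, b)₁ = (1.572, 1.260).
Round to (1.572, 1.260) and repeat: F = (9.04849, 8.42841), J = [[8.26144, 15.37118], [15.12720, -1.53312]].
Δ = (-0.585, -0.274), so (a, b)₂ = (0.987, 0.986).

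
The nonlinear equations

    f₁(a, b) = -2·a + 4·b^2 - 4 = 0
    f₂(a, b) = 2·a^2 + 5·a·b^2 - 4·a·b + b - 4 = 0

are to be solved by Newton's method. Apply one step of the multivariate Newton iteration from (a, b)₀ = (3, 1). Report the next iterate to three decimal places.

At (3, 1): F = (-6.000, 18.000).
Jacobian J = [[-2, 8·b], [4·a + 5·b^2 - 4·b, 10·a·b - 4·a + 1]].
At the point, J = [[-2.000, 8.000], [13.000, 19.000]] (det J = -142.000).
Solving J·Δ = −F gives Δ = (-1.817, 0.296).
Then the next iterate is (a, b)₁ = (1.183, 1.296).

(1.183, 1.296)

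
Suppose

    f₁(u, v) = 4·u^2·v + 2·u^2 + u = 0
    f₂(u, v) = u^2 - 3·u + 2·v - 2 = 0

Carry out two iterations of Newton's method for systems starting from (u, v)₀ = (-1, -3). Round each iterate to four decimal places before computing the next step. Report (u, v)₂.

(-0.7388, -0.3676)

At (-1, -3): F = (-11.0000, -4.0000).
Jacobian J = [[8·u·v + 4·u + 1, 4·u^2], [2·u - 3, 2]].
At the point, J = [[21.0000, 4.0000], [-5.0000, 2.0000]] (det J = 62.0000).
Solving J·Δ = −F gives Δ = (0.0968, 2.2419).
Then the next iterate is (u, v)₁ = (-0.9032, -0.7581).
Round to (-0.9032, -0.7581) and repeat: F = (-1.745401, 0.009170), J = [[2.864927, 3.263081], [-4.8064, 2.0000]].
Δ = (0.1644, 0.3905), so (u, v)₂ = (-0.7388, -0.3676).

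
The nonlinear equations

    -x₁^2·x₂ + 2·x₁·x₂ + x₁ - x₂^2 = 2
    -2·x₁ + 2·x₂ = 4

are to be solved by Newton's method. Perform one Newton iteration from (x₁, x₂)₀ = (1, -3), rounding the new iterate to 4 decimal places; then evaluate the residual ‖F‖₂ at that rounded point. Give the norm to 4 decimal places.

At (1, -3): F = (-13.0000, -12.0000).
Jacobian J = [[-2·x₁·x₂ + 2·x₂ + 1, -x₁^2 + 2·x₁ - 2·x₂], [-2, 2]].
At the point, J = [[1.0000, 7.0000], [-2.0000, 2.0000]] (det J = 16.0000).
Solving J·Δ = −F gives Δ = (-3.6250, 2.3750).
Then the next iterate is (x₁, x₂)₁ = (-2.6250, -0.6250).
Re-evaluating at (-2.6250, -0.6250): F = (2.572266, 0.0000), so ‖F‖₂ = 2.5723.

2.5723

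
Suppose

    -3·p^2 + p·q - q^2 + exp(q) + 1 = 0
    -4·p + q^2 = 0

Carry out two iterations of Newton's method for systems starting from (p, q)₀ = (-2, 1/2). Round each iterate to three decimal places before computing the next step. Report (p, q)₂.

(-6.064, -2.524)

At (-2, 1/2): F = (-10.60128, 8.250).
Jacobian J = [[-6·p + q, p - 2·q + exp(q)], [-4, 2·q]].
At the point, J = [[12.500, -1.35128], [-4.000, 1.000]] (det J = 7.09489).
Solving J·Δ = −F gives Δ = (-0.077, -8.558).
Then the next iterate is (p, q)₁ = (-2.077, -8.058).
Round to (-2.077, -8.058) and repeat: F = (-60.13637, 73.23936), J = [[4.404, 14.03932], [-4.000, -16.116]].
Δ = (-3.987, 5.534), so (p, q)₂ = (-6.064, -2.524).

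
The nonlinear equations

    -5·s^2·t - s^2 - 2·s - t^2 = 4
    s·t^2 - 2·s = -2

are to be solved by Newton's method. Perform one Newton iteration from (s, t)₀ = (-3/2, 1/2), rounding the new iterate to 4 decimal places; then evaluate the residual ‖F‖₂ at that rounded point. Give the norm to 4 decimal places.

At (-3/2, 1/2): F = (-9.1250, 4.6250).
Jacobian J = [[-10·s·t - 2·s - 2, -5·s^2 - 2·t], [t^2 - 2, 2·s·t]].
At the point, J = [[8.5000, -12.2500], [-1.7500, -1.5000]] (det J = -34.1875).
Solving J·Δ = −F gives Δ = (2.0576, 0.6828).
Then the next iterate is (s, t)₁ = (0.5576, 1.1828).
Re-evaluating at (0.5576, 1.1828): F = (-8.663901, 1.664891), so ‖F‖₂ = 8.8224.

8.8224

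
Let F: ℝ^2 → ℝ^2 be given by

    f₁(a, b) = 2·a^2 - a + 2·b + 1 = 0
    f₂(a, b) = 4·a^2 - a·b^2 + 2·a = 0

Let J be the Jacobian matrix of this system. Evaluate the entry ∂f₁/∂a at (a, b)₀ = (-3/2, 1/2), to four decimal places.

-7.0000

∂f₁/∂a = 4·a - 1.
At (-3/2, 1/2) this is -7.0000.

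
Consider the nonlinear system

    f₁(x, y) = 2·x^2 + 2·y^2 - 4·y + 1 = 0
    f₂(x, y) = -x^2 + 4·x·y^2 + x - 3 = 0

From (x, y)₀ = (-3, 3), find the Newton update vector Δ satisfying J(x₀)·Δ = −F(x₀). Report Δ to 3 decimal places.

(1.569, -0.771)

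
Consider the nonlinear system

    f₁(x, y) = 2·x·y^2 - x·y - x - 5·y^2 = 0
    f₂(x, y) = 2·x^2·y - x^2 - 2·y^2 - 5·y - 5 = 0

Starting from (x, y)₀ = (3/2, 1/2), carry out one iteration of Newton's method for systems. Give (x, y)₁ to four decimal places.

(9.9500, -2.7000)

At (3/2, 1/2): F = (-2.7500, -8.0000).
Jacobian J = [[2·y^2 - y - 1, 4·x·y - x - 10·y], [4·x·y - 2·x, 2·x^2 - 4·y - 5]].
At the point, J = [[-1.0000, -3.5000], [0.0000, -2.5000]] (det J = 2.5000).
Solving J·Δ = −F gives Δ = (8.4500, -3.2000).
Then the next iterate is (x, y)₁ = (9.9500, -2.7000).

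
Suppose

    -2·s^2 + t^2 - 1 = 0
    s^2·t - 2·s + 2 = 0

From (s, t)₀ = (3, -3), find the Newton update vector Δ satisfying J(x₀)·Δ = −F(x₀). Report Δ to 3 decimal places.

(-1.211, 0.754)

At (3, -3): F = (-10.000, -31.000).
Jacobian J = [[-4·s, 2·t], [2·s·t - 2, s^2]].
At the point, J = [[-12.000, -6.000], [-20.000, 9.000]] (det J = -228.000).
Solving J·Δ = −F gives Δ = (-1.211, 0.754).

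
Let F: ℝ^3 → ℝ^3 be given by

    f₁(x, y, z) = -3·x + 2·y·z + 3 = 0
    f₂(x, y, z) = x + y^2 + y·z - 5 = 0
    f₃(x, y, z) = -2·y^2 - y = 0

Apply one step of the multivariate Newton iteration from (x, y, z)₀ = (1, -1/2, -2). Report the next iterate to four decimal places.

(2.5000, -0.5000, -4.5000)

At (1, -1/2, -2): F = (2.0000, -2.7500, 0.0000).
Jacobian J = [[-3, 2·z, 2·y], [1, 2·y + z, y], [0, -4·y - 1, 0]].
At the point, J = [[-3.0000, -4.0000, -1.0000], [1.0000, -3.0000, -0.5000], [0.0000, 1.0000, 0.0000]] (det J = -2.5000).
Solving J·Δ = −F gives Δ = (1.5000, 0.0000, -2.5000).
Then the next iterate is (x, y, z)₁ = (2.5000, -0.5000, -4.5000).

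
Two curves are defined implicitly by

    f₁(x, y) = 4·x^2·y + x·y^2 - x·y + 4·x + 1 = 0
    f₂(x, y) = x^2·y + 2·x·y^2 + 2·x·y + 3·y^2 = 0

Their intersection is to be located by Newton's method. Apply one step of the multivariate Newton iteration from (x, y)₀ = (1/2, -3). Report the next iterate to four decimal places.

At (1/2, -3): F = (6.0000, 32.2500).
Jacobian J = [[8·x·y + y^2 - y + 4, 4·x^2 + 2·x·y - x], [2·x·y + 2·y^2 + 2·y, x^2 + 4·x·y + 2·x + 6·y]].
At the point, J = [[4.0000, -2.5000], [9.0000, -22.7500]] (det J = -68.5000).
Solving J·Δ = −F gives Δ = (-0.8157, 1.0949).
Then the next iterate is (x, y)₁ = (-0.3157, -1.9051).

(-0.3157, -1.9051)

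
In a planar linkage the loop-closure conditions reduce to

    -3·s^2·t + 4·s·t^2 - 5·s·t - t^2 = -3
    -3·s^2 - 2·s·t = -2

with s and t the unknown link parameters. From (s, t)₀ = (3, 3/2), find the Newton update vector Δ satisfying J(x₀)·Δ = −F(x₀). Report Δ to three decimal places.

At (3, 3/2): F = (-35.250, -34.000).
Jacobian J = [[-6·s·t + 4·t^2 - 5·t, -3·s^2 + 8·s·t - 5·s - 2·t], [-6·s - 2·t, -2·s]].
At the point, J = [[-25.500, -9.000], [-21.000, -6.000]] (det J = -36.000).
Solving J·Δ = −F gives Δ = (-2.625, 3.521).

(-2.625, 3.521)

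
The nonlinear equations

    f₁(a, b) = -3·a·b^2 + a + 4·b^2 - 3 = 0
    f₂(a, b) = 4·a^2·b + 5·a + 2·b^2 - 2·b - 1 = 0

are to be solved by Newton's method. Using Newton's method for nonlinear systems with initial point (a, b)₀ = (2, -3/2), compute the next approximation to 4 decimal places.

(1.9853, -0.5974)

At (2, -3/2): F = (-5.5000, -7.5000).
Jacobian J = [[-3·b^2 + 1, -6·a·b + 8·b], [8·a·b + 5, 4·a^2 + 4·b - 2]].
At the point, J = [[-5.7500, 6.0000], [-19.0000, 8.0000]] (det J = 68.0000).
Solving J·Δ = −F gives Δ = (-0.0147, 0.9026).
Then the next iterate is (a, b)₁ = (1.9853, -0.5974).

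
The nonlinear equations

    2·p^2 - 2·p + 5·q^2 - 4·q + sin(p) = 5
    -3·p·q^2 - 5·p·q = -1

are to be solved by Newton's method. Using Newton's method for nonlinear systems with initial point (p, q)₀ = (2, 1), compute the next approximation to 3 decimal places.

(2.935, -0.022)

At (2, 1): F = (0.90930, -15.000).
Jacobian J = [[4·p + cos(p) - 2, 10·q - 4], [-3·q^2 - 5·q, -6·p·q - 5·p]].
At the point, J = [[5.58385, 6.000], [-8.000, -22.000]] (det J = -74.84477).
Solving J·Δ = −F gives Δ = (0.935, -1.022).
Then the next iterate is (p, q)₁ = (2.935, -0.022).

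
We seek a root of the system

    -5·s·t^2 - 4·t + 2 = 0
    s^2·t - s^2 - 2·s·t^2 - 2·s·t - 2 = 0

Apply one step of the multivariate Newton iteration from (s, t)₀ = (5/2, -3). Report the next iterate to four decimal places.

(1.3809, -2.3220)

At (5/2, -3): F = (-98.5000, -57.0000).
Jacobian J = [[-5·t^2, -10·s·t - 4], [2·s·t - 2·s - 2·t^2 - 2·t, s^2 - 4·s·t - 2·s]].
At the point, J = [[-45.0000, 71.0000], [-32.0000, 31.2500]] (det J = 865.7500).
Solving J·Δ = −F gives Δ = (-1.1191, 0.6780).
Then the next iterate is (s, t)₁ = (1.3809, -2.3220).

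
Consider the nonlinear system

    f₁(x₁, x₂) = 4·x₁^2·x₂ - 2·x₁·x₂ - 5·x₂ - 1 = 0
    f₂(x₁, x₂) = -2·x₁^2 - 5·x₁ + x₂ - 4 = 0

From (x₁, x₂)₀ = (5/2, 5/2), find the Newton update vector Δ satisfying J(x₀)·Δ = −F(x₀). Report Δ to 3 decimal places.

(-1.607, 2.389)

At (5/2, 5/2): F = (36.500, -26.500).
Jacobian J = [[8·x₁·x₂ - 2·x₂, 4·x₁^2 - 2·x₁ - 5], [-4·x₁ - 5, 1]].
At the point, J = [[45.000, 15.000], [-15.000, 1.000]] (det J = 270.000).
Solving J·Δ = −F gives Δ = (-1.607, 2.389).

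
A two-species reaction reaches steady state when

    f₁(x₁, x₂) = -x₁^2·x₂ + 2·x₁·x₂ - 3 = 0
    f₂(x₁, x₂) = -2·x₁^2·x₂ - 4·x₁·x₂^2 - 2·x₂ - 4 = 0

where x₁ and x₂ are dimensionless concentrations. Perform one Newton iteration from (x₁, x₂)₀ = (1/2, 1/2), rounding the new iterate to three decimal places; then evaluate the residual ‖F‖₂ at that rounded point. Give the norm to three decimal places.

4586.057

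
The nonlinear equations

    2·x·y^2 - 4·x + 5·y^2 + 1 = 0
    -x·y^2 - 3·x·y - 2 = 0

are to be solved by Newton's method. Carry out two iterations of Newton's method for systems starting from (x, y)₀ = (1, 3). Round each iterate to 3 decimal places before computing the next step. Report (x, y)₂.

(0.074, 0.960)

At (1, 3): F = (60.000, -20.000).
Jacobian J = [[2·y^2 - 4, 4·x·y + 10·y], [-y^2 - 3·y, -2·x·y - 3·x]].
At the point, J = [[14.000, 42.000], [-18.000, -9.000]] (det J = 630.000).
Solving J·Δ = −F gives Δ = (-0.476, -1.270).
Then the next iterate is (x, y)₁ = (0.524, 1.730).
Round to (0.524, 1.730) and repeat: F = (17.00506, -6.28784), J = [[1.98580, 20.92608], [-8.18290, -3.38504]].
Δ = (-0.450, -0.770), so (x, y)₂ = (0.074, 0.960).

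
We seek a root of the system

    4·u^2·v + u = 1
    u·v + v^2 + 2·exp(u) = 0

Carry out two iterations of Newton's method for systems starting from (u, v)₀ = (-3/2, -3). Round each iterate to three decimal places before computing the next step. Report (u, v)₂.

At (-3/2, -3): F = (-29.500, 13.94626).
Jacobian J = [[8·u·v + 1, 4·u^2], [v + 2·exp(u), u + 2·v]].
At the point, J = [[37.000, 9.000], [-2.55374, -7.500]] (det J = -254.51634).
Solving J·Δ = −F gives Δ = (0.376, 1.731).
Then the next iterate is (u, v)₁ = (-1.124, -1.269).
Round to (-1.124, -1.269) and repeat: F = (-8.53690, 3.68667), J = [[12.41085, 5.05350], [-0.61905, -3.662]].
Δ = (0.298, 0.956), so (u, v)₂ = (-0.826, -0.313).

(-0.826, -0.313)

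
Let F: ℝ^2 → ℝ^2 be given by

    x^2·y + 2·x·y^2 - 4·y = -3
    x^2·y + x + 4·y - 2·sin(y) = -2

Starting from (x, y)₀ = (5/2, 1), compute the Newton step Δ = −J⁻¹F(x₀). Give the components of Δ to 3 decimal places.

(-7.095, 3.218)

At (5/2, 1): F = (10.250, 13.06706).
Jacobian J = [[2·x·y + 2·y^2, x^2 + 4·x·y - 4], [2·x·y + 1, x^2 - 2·cos(y) + 4]].
At the point, J = [[7.000, 12.250], [6.000, 9.16940]] (det J = -9.31423).
Solving J·Δ = −F gives Δ = (-7.095, 3.218).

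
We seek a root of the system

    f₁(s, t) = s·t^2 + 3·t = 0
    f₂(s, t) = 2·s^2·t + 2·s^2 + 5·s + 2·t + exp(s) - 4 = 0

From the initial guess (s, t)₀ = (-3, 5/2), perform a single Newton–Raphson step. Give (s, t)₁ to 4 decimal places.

At (-3, 5/2): F = (-11.2500, 49.049787).
Jacobian J = [[t^2, 2·s·t + 3], [4·s·t + 4·s + exp(s) + 5, 2·s^2 + 2]].
At the point, J = [[6.2500, -12.0000], [-36.950213, 20.0000]] (det J = -318.402555).
Solving J·Δ = −F gives Δ = (1.1419, -0.3427).
Then the next iterate is (s, t)₁ = (-1.8581, 2.1573).

(-1.8581, 2.1573)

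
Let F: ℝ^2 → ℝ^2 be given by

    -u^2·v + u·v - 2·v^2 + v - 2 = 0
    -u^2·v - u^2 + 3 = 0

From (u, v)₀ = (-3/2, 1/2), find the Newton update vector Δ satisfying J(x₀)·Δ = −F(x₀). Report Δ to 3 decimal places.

(-0.411, -0.989)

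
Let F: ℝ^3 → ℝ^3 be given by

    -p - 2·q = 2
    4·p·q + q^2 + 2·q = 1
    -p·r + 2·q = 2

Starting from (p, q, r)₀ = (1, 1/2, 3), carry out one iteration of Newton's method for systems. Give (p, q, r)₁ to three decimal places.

(-6.833, 2.417, 26.333)

At (1, 1/2, 3): F = (-4.000, 2.250, -4.000).
Jacobian J = [[-1, -2, 0], [4·q, 4·p + 2·q + 2, 0], [-r, 2, -p]].
At the point, J = [[-1.000, -2.000, 0.000], [2.000, 7.000, 0.000], [-3.000, 2.000, -1.000]] (det J = 3.000).
Solving J·Δ = −F gives Δ = (-7.833, 1.917, 23.333).
Then the next iterate is (p, q, r)₁ = (-6.833, 2.417, 26.333).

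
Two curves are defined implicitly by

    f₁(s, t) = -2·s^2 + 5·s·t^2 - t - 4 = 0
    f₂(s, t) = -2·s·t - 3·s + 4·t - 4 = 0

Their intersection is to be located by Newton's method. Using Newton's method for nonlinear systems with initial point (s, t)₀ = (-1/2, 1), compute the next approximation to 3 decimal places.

At (-1/2, 1): F = (-8.000, 2.500).
Jacobian J = [[-4·s + 5·t^2, 10·s·t - 1], [-2·t - 3, -2·s + 4]].
At the point, J = [[7.000, -6.000], [-5.000, 5.000]] (det J = 5.000).
Solving J·Δ = −F gives Δ = (5.000, 4.500).
Then the next iterate is (s, t)₁ = (4.500, 5.500).

(4.500, 5.500)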